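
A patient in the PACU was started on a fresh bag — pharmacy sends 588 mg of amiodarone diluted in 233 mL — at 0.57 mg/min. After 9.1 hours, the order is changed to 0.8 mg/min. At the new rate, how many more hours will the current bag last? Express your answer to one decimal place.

5.8 hours

Initial rate:
0.57 mg/min × 60 min/hr = 34.2 mg/hr
Concentration = 588 mg ÷ 233 mL = 2.523605 mg/mL
Rate = 34.2 mg/hr ÷ 2.523605 mg/mL = 13.55204 mL/hr
Volume infused so far = 13.55204 mL/hr × 9.1 hr = 123.3236 mL
Volume remaining = 233 − 123.3236 = 109.6764 mL
New rate:
0.8 mg/min × 60 min/hr = 48 mg/hr
Rate = 48 mg/hr ÷ 2.523605 mg/mL = 19.02041 mL/hr
Time remaining = 109.6764 mL ÷ 19.02041 mL/hr = 5.76625 hr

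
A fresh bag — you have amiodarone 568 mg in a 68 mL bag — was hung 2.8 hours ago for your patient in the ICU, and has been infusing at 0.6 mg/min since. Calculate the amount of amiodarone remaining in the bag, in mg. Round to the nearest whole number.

0.6 mg/min × 60 min/hr = 36 mg/hr
Concentration = 568 mg ÷ 68 mL = 8.352941 mg/mL
Rate = 36 mg/hr ÷ 8.352941 mg/mL = 4.309859 mL/hr
Volume infused = 4.309859 mL/hr × 2.8 hr = 12.06761 mL
Volume remaining = 68 − 12.06761 = 55.93239 mL
Drug remaining = 55.93239 mL × 8.352941 mg/mL = 467.2 mg

467 mg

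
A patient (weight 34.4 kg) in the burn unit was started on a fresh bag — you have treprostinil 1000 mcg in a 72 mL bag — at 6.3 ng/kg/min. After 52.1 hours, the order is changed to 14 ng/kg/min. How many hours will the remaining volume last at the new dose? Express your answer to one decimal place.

11.2 hours

Initial rate:
Dose = 6.3 ng/kg/min × 34.4 kg = 216.72 ng/min
216.72 ng/min × 60 min/hr = 13003.2 ng/hr
Concentration = 1000 mcg ÷ 72 mL = 13.88889 mcg/mL = 13888.89 ng/mL
Rate = 13003.2 ng/hr ÷ 13888.89 ng/mL = 0.9362304 mL/hr
Volume infused so far = 0.9362304 mL/hr × 52.1 hr = 48.7776 mL
Volume remaining = 72 − 48.7776 = 23.2224 mL
New rate:
Dose = 14 ng/kg/min × 34.4 kg = 481.6 ng/min
481.6 ng/min × 60 min/hr = 28896 ng/hr
Rate = 28896 ng/hr ÷ 13888.89 ng/mL = 2.080512 mL/hr
Time remaining = 23.2224 mL ÷ 2.080512 mL/hr = 11.16187 hr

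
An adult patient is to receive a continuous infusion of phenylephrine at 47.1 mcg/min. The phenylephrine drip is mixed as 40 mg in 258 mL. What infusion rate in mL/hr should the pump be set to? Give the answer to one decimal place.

18.2 mL/hr

47.1 mcg/min × 60 min/hr = 2826 mcg/hr
Concentration = 40 mg ÷ 258 mL = 0.1550388 mg/mL = 155.0388 mcg/mL
Rate = 2826 mcg/hr ÷ 155.0388 mcg/mL = 18.2277 mL/hr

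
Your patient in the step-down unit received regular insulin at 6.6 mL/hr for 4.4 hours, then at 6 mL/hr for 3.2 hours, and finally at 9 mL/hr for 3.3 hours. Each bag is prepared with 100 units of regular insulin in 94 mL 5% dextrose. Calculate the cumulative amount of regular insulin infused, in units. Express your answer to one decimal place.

82.9 units

Concentration = 100 units ÷ 94 mL = 1.06383 units/mL
Stage 1: 6.6 mL/hr × 4.4 hr = 29.04 mL → 29.04 mL × 1.06383 units/mL = 30.89362 units
Stage 2: 6 mL/hr × 3.2 hr = 19.2 mL → 19.2 mL × 1.06383 units/mL = 20.42553 units
Stage 3: 9 mL/hr × 3.3 hr = 29.7 mL → 29.7 mL × 1.06383 units/mL = 31.59574 units
Total = 30.89362 + 20.42553 + 31.59574 = 82.91489 units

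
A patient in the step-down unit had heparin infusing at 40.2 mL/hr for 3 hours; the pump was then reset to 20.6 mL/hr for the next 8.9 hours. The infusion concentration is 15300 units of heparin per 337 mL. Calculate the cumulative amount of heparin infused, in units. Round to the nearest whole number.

13799 units

Concentration = 15300 units ÷ 337 mL = 45.40059 units/mL
Stage 1: 40.2 mL/hr × 3 hr = 120.6 mL → 120.6 mL × 45.40059 units/mL = 5475.312 units
Stage 2: 20.6 mL/hr × 8.9 hr = 183.34 mL → 183.34 mL × 45.40059 units/mL = 8323.745 units
Total = 5475.312 + 8323.745 = 13799.06 units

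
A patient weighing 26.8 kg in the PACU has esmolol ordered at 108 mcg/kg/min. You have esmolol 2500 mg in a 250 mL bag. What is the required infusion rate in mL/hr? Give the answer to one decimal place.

Dose = 108 mcg/kg/min × 26.8 kg = 2894.4 mcg/min
2894.4 mcg/min × 60 min/hr = 173664 mcg/hr
Concentration = 2500 mg ÷ 250 mL = 10 mg/mL = 10000 mcg/mL
Rate = 173664 mcg/hr ÷ 10000 mcg/mL = 17.3664 mL/hr

17.4 mL/hr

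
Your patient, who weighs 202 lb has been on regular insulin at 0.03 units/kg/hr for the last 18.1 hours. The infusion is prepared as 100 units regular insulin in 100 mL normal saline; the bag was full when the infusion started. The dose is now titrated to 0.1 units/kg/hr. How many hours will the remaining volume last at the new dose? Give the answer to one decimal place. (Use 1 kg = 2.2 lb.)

5.5 hours

Initial rate:
Weight = 202 lb ÷ 2.2 lb/kg = 91.81818 kg
Dose = 0.03 units/kg/hr × 91.81818 kg = 2.754545 units/hr
Concentration = 100 units ÷ 100 mL = 1 units/mL
Rate = 2.754545 units/hr ÷ 1 units/mL = 2.754545 mL/hr
Volume infused so far = 2.754545 mL/hr × 18.1 hr = 49.85727 mL
Volume remaining = 100 − 49.85727 = 50.14273 mL
New rate:
Dose = 0.1 units/kg/hr × 91.81818 kg = 9.181818 units/hr
Rate = 9.181818 units/hr ÷ 1 units/mL = 9.181818 mL/hr
Time remaining = 50.14273 mL ÷ 9.181818 mL/hr = 5.461089 hr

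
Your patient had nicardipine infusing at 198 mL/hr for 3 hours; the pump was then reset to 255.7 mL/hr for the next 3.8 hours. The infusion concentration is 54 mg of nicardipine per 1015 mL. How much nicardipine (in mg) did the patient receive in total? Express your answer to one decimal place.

Concentration = 54 mg ÷ 1015 mL = 0.05320197 mg/mL
Stage 1: 198 mL/hr × 3 hr = 594 mL → 594 mL × 0.05320197 mg/mL = 31.60197 mg
Stage 2: 255.7 mL/hr × 3.8 hr = 971.66 mL → 971.66 mL × 0.05320197 mg/mL = 51.69423 mg
Total = 31.60197 + 51.69423 = 83.2962 mg

83.3 mg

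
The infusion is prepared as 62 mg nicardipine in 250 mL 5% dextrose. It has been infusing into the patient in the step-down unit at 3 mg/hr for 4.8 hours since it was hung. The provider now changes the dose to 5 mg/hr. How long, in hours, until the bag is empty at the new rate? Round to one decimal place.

Initial rate:
Concentration = 62 mg ÷ 250 mL = 0.248 mg/mL
Rate = 3 mg/hr ÷ 0.248 mg/mL = 12.09677 mL/hr
Volume infused so far = 12.09677 mL/hr × 4.8 hr = 58.06452 mL
Volume remaining = 250 − 58.06452 = 191.9355 mL
New rate:
Rate = 5 mg/hr ÷ 0.248 mg/mL = 20.16129 mL/hr
Time remaining = 191.9355 mL ÷ 20.16129 mL/hr = 9.52 hr

9.5 hours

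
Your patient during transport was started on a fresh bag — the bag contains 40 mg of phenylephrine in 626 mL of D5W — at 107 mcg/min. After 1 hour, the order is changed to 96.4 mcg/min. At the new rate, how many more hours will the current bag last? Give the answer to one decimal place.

Initial rate:
107 mcg/min × 60 min/hr = 6420 mcg/hr
Concentration = 40 mg ÷ 626 mL = 0.06389776 mg/mL = 63.89776 mcg/mL
Rate = 6420 mcg/hr ÷ 63.89776 mcg/mL = 100.473 mL/hr
Volume infused so far = 100.473 mL/hr × 1 hr = 100.473 mL
Volume remaining = 626 − 100.473 = 525.527 mL
New rate:
96.4 mcg/min × 60 min/hr = 5784 mcg/hr
Rate = 5784 mcg/hr ÷ 63.89776 mcg/mL = 90.5196 mL/hr
Time remaining = 525.527 mL ÷ 90.5196 mL/hr = 5.805671 hr

5.8 hours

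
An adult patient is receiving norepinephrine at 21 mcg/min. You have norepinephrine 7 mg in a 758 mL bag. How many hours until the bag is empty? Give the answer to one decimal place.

5.6 hours

21 mcg/min × 60 min/hr = 1260 mcg/hr
Concentration = 7 mg ÷ 758 mL = 0.009234828 mg/mL = 9.234828 mcg/mL
Rate = 1260 mcg/hr ÷ 9.234828 mcg/mL = 136.44 mL/hr
Duration = 758 mL ÷ 136.44 mL/hr = 5.555556 hr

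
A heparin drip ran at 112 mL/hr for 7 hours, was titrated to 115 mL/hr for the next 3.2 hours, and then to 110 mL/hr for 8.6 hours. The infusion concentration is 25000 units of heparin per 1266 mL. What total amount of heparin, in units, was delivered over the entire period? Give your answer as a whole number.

41430 units

Concentration = 25000 units ÷ 1266 mL = 19.74724 units/mL
Stage 1: 112 mL/hr × 7 hr = 784 mL → 784 mL × 19.74724 units/mL = 15481.83 units
Stage 2: 115 mL/hr × 3.2 hr = 368 mL → 368 mL × 19.74724 units/mL = 7266.983 units
Stage 3: 110 mL/hr × 8.6 hr = 946 mL → 946 mL × 19.74724 units/mL = 18680.88 units
Total = 15481.83 + 7266.983 + 18680.88 = 41429.7 units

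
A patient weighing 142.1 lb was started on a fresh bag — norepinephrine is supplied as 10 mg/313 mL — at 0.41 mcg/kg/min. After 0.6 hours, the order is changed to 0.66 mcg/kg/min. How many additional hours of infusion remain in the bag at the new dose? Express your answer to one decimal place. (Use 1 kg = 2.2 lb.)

3.5 hours

Initial rate:
Weight = 142.1 lb ÷ 2.2 lb/kg = 64.59091 kg
Dose = 0.41 mcg/kg/min × 64.59091 kg = 26.48227 mcg/min
26.48227 mcg/min × 60 min/hr = 1588.936 mcg/hr
Concentration = 10 mg ÷ 313 mL = 0.03194888 mg/mL = 31.94888 mcg/mL
Rate = 1588.936 mcg/hr ÷ 31.94888 mcg/mL = 49.73371 mL/hr
Volume infused so far = 49.73371 mL/hr × 0.6 hr = 29.84022 mL
Volume remaining = 313 − 29.84022 = 283.1598 mL
New rate:
Dose = 0.66 mcg/kg/min × 64.59091 kg = 42.63 mcg/min
42.63 mcg/min × 60 min/hr = 2557.8 mcg/hr
Rate = 2557.8 mcg/hr ÷ 31.94888 mcg/mL = 80.05914 mL/hr
Time remaining = 283.1598 mL ÷ 80.05914 mL/hr = 3.536883 hr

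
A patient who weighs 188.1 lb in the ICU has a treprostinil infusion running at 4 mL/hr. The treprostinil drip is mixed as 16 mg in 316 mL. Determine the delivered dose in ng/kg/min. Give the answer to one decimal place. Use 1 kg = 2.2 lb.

Weight = 188.1 lb ÷ 2.2 lb/kg = 85.5 kg
Concentration = 16 mg ÷ 316 mL = 0.05063291 mg/mL = 50632.91 ng/mL
Drug rate = 4 mL/hr × 50632.91 ng/mL = 202531.6 ng/hr
202531.6 ng/hr ÷ 60 min/hr = 3375.527 ng/min
3375.527 ng/min ÷ 85.5 kg = 39.47985 ng/kg/min

39.5 ng/kg/min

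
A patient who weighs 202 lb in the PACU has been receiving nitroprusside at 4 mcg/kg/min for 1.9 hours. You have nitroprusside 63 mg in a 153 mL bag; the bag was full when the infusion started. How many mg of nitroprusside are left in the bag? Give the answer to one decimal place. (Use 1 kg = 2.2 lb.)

21.1 mg

Weight = 202 lb ÷ 2.2 lb/kg = 91.81818 kg
Dose = 4 mcg/kg/min × 91.81818 kg = 367.2727 mcg/min
367.2727 mcg/min × 60 min/hr = 22036.36 mcg/hr
Concentration = 63 mg ÷ 153 mL = 0.4117647 mg/mL = 411.7647 mcg/mL
Rate = 22036.36 mcg/hr ÷ 411.7647 mcg/mL = 53.51688 mL/hr
Volume infused = 53.51688 mL/hr × 1.9 hr = 101.6821 mL
Volume remaining = 153 − 101.6821 = 51.31792 mL
Drug remaining = 51.31792 mL × 411.7647 mcg/mL = 21130.91 mcg = 21.13091 mg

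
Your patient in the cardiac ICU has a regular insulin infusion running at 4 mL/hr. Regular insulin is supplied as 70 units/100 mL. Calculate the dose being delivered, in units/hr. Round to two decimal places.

2.80 units/hr

Concentration = 70 units ÷ 100 mL = 0.7 units/mL
Drug rate = 4 mL/hr × 0.7 units/mL = 2.8 units/hr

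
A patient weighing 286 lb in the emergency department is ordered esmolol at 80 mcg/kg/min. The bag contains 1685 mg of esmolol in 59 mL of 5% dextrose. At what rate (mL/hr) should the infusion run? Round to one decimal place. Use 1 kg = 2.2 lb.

Weight = 286 lb ÷ 2.2 lb/kg = 130 kg
Dose = 80 mcg/kg/min × 130 kg = 10400 mcg/min
10400 mcg/min × 60 min/hr = 624000 mcg/hr
Concentration = 1685 mg ÷ 59 mL = 28.55932 mg/mL = 28559.32 mcg/mL
Rate = 624000 mcg/hr ÷ 28559.32 mcg/mL = 21.84926 mL/hr

21.8 mL/hr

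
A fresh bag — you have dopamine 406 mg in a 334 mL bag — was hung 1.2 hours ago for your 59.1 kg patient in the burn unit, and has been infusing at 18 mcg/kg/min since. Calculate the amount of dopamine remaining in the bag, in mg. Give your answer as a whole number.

329 mg

Dose = 18 mcg/kg/min × 59.1 kg = 1063.8 mcg/min
1063.8 mcg/min × 60 min/hr = 63828 mcg/hr
Concentration = 406 mg ÷ 334 mL = 1.215569 mg/mL = 1215.569 mcg/mL
Rate = 63828 mcg/hr ÷ 1215.569 mcg/mL = 52.50875 mL/hr
Volume infused = 52.50875 mL/hr × 1.2 hr = 63.0105 mL
Volume remaining = 334 − 63.0105 = 270.9895 mL
Drug remaining = 270.9895 mL × 1215.569 mcg/mL = 329406.4 mcg = 329.4064 mg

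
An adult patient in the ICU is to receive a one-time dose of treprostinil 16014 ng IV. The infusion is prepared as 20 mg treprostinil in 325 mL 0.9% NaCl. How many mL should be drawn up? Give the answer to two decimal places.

Concentration = 20 mg ÷ 325 mL = 0.06153846 mg/mL = 61538.46 ng/mL
Volume = 16014 ng ÷ 61538.46 ng/mL = 0.2602275 mL

0.26 mL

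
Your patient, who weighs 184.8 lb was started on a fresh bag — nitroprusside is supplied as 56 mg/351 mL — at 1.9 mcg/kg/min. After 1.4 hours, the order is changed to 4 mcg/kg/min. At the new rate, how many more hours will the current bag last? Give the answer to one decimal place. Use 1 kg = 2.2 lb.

2.1 hours

Initial rate:
Weight = 184.8 lb ÷ 2.2 lb/kg = 84 kg
Dose = 1.9 mcg/kg/min × 84 kg = 159.6 mcg/min
159.6 mcg/min × 60 min/hr = 9576 mcg/hr
Concentration = 56 mg ÷ 351 mL = 0.1595442 mg/mL = 159.5442 mcg/mL
Rate = 9576 mcg/hr ÷ 159.5442 mcg/mL = 60.021 mL/hr
Volume infused so far = 60.021 mL/hr × 1.4 hr = 84.0294 mL
Volume remaining = 351 − 84.0294 = 266.9706 mL
New rate:
Dose = 4 mcg/kg/min × 84 kg = 336 mcg/min
336 mcg/min × 60 min/hr = 20160 mcg/hr
Rate = 20160 mcg/hr ÷ 159.5442 mcg/mL = 126.36 mL/hr
Time remaining = 266.9706 mL ÷ 126.36 mL/hr = 2.112778 hr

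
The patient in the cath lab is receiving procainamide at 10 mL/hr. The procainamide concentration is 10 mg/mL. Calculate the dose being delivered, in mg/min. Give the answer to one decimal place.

Drug rate = 10 mL/hr × 10 mg/mL = 100 mg/hr
100 mg/hr ÷ 60 min/hr = 1.666667 mg/min

1.7 mg/min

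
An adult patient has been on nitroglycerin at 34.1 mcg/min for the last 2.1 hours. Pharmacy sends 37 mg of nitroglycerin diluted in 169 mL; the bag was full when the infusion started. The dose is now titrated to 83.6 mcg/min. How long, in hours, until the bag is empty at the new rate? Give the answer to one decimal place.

Initial rate:
34.1 mcg/min × 60 min/hr = 2046 mcg/hr
Concentration = 37 mg ÷ 169 mL = 0.2189349 mg/mL = 218.9349 mcg/mL
Rate = 2046 mcg/hr ÷ 218.9349 mcg/mL = 9.345243 mL/hr
Volume infused so far = 9.345243 mL/hr × 2.1 hr = 19.62501 mL
Volume remaining = 169 − 19.62501 = 149.375 mL
New rate:
83.6 mcg/min × 60 min/hr = 5016 mcg/hr
Rate = 5016 mcg/hr ÷ 218.9349 mcg/mL = 22.91092 mL/hr
Time remaining = 149.375 mL ÷ 22.91092 mL/hr = 6.519817 hr

6.5 hours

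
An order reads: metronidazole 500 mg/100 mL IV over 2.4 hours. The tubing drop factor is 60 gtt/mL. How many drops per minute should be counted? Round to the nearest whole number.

42 gtt/min

100 mL ÷ (2.4 hr × 60 = 144 min) = 0.6944444 mL/min
0.6944444 mL/min × 60 gtt/mL = 41.66667 gtt/min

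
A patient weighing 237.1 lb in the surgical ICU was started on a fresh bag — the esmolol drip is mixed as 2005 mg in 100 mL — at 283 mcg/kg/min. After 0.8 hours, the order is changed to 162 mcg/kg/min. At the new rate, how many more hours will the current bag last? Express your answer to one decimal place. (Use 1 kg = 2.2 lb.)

Initial rate:
Weight = 237.1 lb ÷ 2.2 lb/kg = 107.7727 kg
Dose = 283 mcg/kg/min × 107.7727 kg = 30499.68 mcg/min
30499.68 mcg/min × 60 min/hr = 1829981 mcg/hr
Concentration = 2005 mg ÷ 100 mL = 20.05 mg/mL = 20050 mcg/mL
Rate = 1829981 mcg/hr ÷ 20050 mcg/mL = 91.27087 mL/hr
Volume infused so far = 91.27087 mL/hr × 0.8 hr = 73.01669 mL
Volume remaining = 100 − 73.01669 = 26.98331 mL
New rate:
Dose = 162 mcg/kg/min × 107.7727 kg = 17459.18 mcg/min
17459.18 mcg/min × 60 min/hr = 1047551 mcg/hr
Rate = 1047551 mcg/hr ÷ 20050 mcg/mL = 52.24693 mL/hr
Time remaining = 26.98331 mL ÷ 52.24693 mL/hr = 0.5164573 hr

0.5 hours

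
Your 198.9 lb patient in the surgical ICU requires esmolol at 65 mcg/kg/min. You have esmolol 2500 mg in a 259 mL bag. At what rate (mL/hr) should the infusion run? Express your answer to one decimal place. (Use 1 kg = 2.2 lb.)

Weight = 198.9 lb ÷ 2.2 lb/kg = 90.40909 kg
Dose = 65 mcg/kg/min × 90.40909 kg = 5876.591 mcg/min
5876.591 mcg/min × 60 min/hr = 352595.5 mcg/hr
Concentration = 2500 mg ÷ 259 mL = 9.65251 mg/mL = 9652.51 mcg/mL
Rate = 352595.5 mcg/hr ÷ 9652.51 mcg/mL = 36.52889 mL/hr

36.5 mL/hr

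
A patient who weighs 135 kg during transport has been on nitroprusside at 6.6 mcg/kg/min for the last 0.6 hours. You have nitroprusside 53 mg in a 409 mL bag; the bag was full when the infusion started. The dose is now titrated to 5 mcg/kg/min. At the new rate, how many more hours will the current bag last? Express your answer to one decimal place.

Initial rate:
Dose = 6.6 mcg/kg/min × 135 kg = 891 mcg/min
891 mcg/min × 60 min/hr = 53460 mcg/hr
Concentration = 53 mg ÷ 409 mL = 0.1295844 mg/mL = 129.5844 mcg/mL
Rate = 53460 mcg/hr ÷ 129.5844 mcg/mL = 412.5498 mL/hr
Volume infused so far = 412.5498 mL/hr × 0.6 hr = 247.5299 mL
Volume remaining = 409 − 247.5299 = 161.4701 mL
New rate:
Dose = 5 mcg/kg/min × 135 kg = 675 mcg/min
675 mcg/min × 60 min/hr = 40500 mcg/hr
Rate = 40500 mcg/hr ÷ 129.5844 mcg/mL = 312.5377 mL/hr
Time remaining = 161.4701 mL ÷ 312.5377 mL/hr = 0.516642 hr

0.5 hours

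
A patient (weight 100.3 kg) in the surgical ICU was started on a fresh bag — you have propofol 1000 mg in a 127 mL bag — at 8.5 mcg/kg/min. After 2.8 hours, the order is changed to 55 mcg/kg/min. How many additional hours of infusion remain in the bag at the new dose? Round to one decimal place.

2.6 hours

Initial rate:
Dose = 8.5 mcg/kg/min × 100.3 kg = 852.55 mcg/min
852.55 mcg/min × 60 min/hr = 51153 mcg/hr
Concentration = 1000 mg ÷ 127 mL = 7.874016 mg/mL = 7874.016 mcg/mL
Rate = 51153 mcg/hr ÷ 7874.016 mcg/mL = 6.496431 mL/hr
Volume infused so far = 6.496431 mL/hr × 2.8 hr = 18.19001 mL
Volume remaining = 127 − 18.19001 = 108.81 mL
New rate:
Dose = 55 mcg/kg/min × 100.3 kg = 5516.5 mcg/min
5516.5 mcg/min × 60 min/hr = 330990 mcg/hr
Rate = 330990 mcg/hr ÷ 7874.016 mcg/mL = 42.03573 mL/hr
Time remaining = 108.81 mL ÷ 42.03573 mL/hr = 2.588512 hr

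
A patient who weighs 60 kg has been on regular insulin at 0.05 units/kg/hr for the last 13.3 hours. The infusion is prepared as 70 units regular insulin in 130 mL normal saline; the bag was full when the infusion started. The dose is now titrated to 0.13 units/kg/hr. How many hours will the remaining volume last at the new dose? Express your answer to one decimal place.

Initial rate:
Dose = 0.05 units/kg/hr × 60 kg = 3 units/hr
Concentration = 70 units ÷ 130 mL = 0.5384615 units/mL
Rate = 3 units/hr ÷ 0.5384615 units/mL = 5.571429 mL/hr
Volume infused so far = 5.571429 mL/hr × 13.3 hr = 74.1 mL
Volume remaining = 130 − 74.1 = 55.9 mL
New rate:
Dose = 0.13 units/kg/hr × 60 kg = 7.8 units/hr
Rate = 7.8 units/hr ÷ 0.5384615 units/mL = 14.48571 mL/hr
Time remaining = 55.9 mL ÷ 14.48571 mL/hr = 3.858974 hr

3.9 hours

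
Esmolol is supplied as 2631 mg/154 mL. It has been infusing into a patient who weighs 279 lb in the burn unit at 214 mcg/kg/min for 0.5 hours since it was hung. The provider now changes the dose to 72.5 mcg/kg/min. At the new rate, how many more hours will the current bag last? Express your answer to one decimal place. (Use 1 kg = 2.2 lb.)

Initial rate:
Weight = 279 lb ÷ 2.2 lb/kg = 126.8182 kg
Dose = 214 mcg/kg/min × 126.8182 kg = 27139.09 mcg/min
27139.09 mcg/min × 60 min/hr = 1628345 mcg/hr
Concentration = 2631 mg ÷ 154 mL = 17.08442 mg/mL = 17084.42 mcg/mL
Rate = 1628345 mcg/hr ÷ 17084.42 mcg/mL = 95.31174 mL/hr
Volume infused so far = 95.31174 mL/hr × 0.5 hr = 47.65587 mL
Volume remaining = 154 − 47.65587 = 106.3441 mL
New rate:
Dose = 72.5 mcg/kg/min × 126.8182 kg = 9194.318 mcg/min
9194.318 mcg/min × 60 min/hr = 551659.1 mcg/hr
Rate = 551659.1 mcg/hr ÷ 17084.42 mcg/mL = 32.29019 mL/hr
Time remaining = 106.3441 mL ÷ 32.29019 mL/hr = 3.293388 hr

3.3 hours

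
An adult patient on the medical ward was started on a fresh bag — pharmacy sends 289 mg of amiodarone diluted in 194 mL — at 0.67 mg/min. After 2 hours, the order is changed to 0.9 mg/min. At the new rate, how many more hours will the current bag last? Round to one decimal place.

3.9 hours

Initial rate:
0.67 mg/min × 60 min/hr = 40.2 mg/hr
Concentration = 289 mg ÷ 194 mL = 1.489691 mg/mL
Rate = 40.2 mg/hr ÷ 1.489691 mg/mL = 26.98547 mL/hr
Volume infused so far = 26.98547 mL/hr × 2 hr = 53.97093 mL
Volume remaining = 194 − 53.97093 = 140.0291 mL
New rate:
0.9 mg/min × 60 min/hr = 54 mg/hr
Rate = 54 mg/hr ÷ 1.489691 mg/mL = 36.24913 mL/hr
Time remaining = 140.0291 mL ÷ 36.24913 mL/hr = 3.862963 hr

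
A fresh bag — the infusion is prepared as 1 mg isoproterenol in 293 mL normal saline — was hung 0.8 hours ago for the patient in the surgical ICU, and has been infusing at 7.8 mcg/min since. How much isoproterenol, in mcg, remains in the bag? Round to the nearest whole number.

7.8 mcg/min × 60 min/hr = 468 mcg/hr
Concentration = 1 mg ÷ 293 mL = 0.003412969 mg/mL = 3.412969 mcg/mL
Rate = 468 mcg/hr ÷ 3.412969 mcg/mL = 137.124 mL/hr
Volume infused = 137.124 mL/hr × 0.8 hr = 109.6992 mL
Volume remaining = 293 − 109.6992 = 183.3008 mL
Drug remaining = 183.3008 mL × 3.412969 mcg/mL = 625.6 mcg

626 mcg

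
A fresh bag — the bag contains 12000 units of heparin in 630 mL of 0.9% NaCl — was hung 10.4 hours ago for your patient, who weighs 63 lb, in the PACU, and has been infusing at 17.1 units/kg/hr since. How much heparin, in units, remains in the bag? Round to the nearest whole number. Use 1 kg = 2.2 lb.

Weight = 63 lb ÷ 2.2 lb/kg = 28.63636 kg
Dose = 17.1 units/kg/hr × 28.63636 kg = 489.6818 units/hr
Concentration = 12000 units ÷ 630 mL = 19.04762 units/mL
Rate = 489.6818 units/hr ÷ 19.04762 units/mL = 25.7083 mL/hr
Volume infused = 25.7083 mL/hr × 10.4 hr = 267.3663 mL
Volume remaining = 630 − 267.3663 = 362.6337 mL
Drug remaining = 362.6337 mL × 19.04762 units/mL = 6907.309 units

6907 units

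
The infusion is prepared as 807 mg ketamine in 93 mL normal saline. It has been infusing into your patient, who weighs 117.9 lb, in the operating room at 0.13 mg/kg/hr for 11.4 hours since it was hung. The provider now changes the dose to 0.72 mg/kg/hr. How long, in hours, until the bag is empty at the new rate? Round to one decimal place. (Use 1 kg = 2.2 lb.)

Initial rate:
Weight = 117.9 lb ÷ 2.2 lb/kg = 53.59091 kg
Dose = 0.13 mg/kg/hr × 53.59091 kg = 6.966818 mg/hr
Concentration = 807 mg ÷ 93 mL = 8.677419 mg/mL
Rate = 6.966818 mg/hr ÷ 8.677419 mg/mL = 0.8028675 mL/hr
Volume infused so far = 0.8028675 mL/hr × 11.4 hr = 9.15269 mL
Volume remaining = 93 − 9.15269 = 83.84731 mL
New rate:
Dose = 0.72 mg/kg/hr × 53.59091 kg = 38.58545 mg/hr
Rate = 38.58545 mg/hr ÷ 8.677419 mg/mL = 4.446651 mL/hr
Time remaining = 83.84731 mL ÷ 4.446651 mL/hr = 18.85628 hr

18.9 hours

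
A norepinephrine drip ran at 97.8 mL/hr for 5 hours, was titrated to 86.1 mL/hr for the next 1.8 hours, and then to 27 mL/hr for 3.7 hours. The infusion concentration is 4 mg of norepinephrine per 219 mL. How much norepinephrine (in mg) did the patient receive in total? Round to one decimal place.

13.6 mg

Concentration = 4 mg ÷ 219 mL = 0.01826484 mg/mL
Stage 1: 97.8 mL/hr × 5 hr = 489 mL → 489 mL × 0.01826484 mg/mL = 8.931507 mg
Stage 2: 86.1 mL/hr × 1.8 hr = 154.98 mL → 154.98 mL × 0.01826484 mg/mL = 2.830685 mg
Stage 3: 27 mL/hr × 3.7 hr = 99.9 mL → 99.9 mL × 0.01826484 mg/mL = 1.824658 mg
Total = 8.931507 + 2.830685 + 1.824658 = 13.58685 mg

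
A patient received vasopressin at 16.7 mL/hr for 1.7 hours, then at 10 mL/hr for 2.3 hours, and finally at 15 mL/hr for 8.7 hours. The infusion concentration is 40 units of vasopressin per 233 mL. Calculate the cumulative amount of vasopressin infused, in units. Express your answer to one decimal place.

31.2 units

Concentration = 40 units ÷ 233 mL = 0.1716738 units/mL
Stage 1: 16.7 mL/hr × 1.7 hr = 28.39 mL → 28.39 mL × 0.1716738 units/mL = 4.87382 units
Stage 2: 10 mL/hr × 2.3 hr = 23 mL → 23 mL × 0.1716738 units/mL = 3.948498 units
Stage 3: 15 mL/hr × 8.7 hr = 130.5 mL → 130.5 mL × 0.1716738 units/mL = 22.40343 units
Total = 4.87382 + 3.948498 + 22.40343 = 31.22575 units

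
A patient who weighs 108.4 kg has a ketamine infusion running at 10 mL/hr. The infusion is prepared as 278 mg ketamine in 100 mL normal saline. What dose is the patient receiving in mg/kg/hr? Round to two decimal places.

0.26 mg/kg/hr

Concentration = 278 mg ÷ 100 mL = 2.78 mg/mL
Drug rate = 10 mL/hr × 2.78 mg/mL = 27.8 mg/hr
27.8 mg/hr ÷ 108.4 kg = 0.2564576 mg/kg/hr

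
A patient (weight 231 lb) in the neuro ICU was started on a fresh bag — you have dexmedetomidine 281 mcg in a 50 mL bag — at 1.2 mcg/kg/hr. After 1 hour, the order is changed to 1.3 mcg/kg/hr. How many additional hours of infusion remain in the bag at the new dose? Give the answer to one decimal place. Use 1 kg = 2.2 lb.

1.1 hours

Initial rate:
Weight = 231 lb ÷ 2.2 lb/kg = 105 kg
Dose = 1.2 mcg/kg/hr × 105 kg = 126 mcg/hr
Concentration = 281 mcg ÷ 50 mL = 5.62 mcg/mL
Rate = 126 mcg/hr ÷ 5.62 mcg/mL = 22.41993 mL/hr
Volume infused so far = 22.41993 mL/hr × 1 hr = 22.41993 mL
Volume remaining = 50 − 22.41993 = 27.58007 mL
New rate:
Dose = 1.3 mcg/kg/hr × 105 kg = 136.5 mcg/hr
Rate = 136.5 mcg/hr ÷ 5.62 mcg/mL = 24.28826 mL/hr
Time remaining = 27.58007 mL ÷ 24.28826 mL/hr = 1.135531 hr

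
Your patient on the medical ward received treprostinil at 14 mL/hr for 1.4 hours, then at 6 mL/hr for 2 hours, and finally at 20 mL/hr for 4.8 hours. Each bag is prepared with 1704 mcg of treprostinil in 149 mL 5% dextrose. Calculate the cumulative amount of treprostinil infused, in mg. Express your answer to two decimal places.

Concentration = 1704 mcg ÷ 149 mL = 11.43624 mcg/mL
Stage 1: 14 mL/hr × 1.4 hr = 19.6 mL → 19.6 mL × 11.43624 mcg/mL = 224.1503 mcg
Stage 2: 6 mL/hr × 2 hr = 12 mL → 12 mL × 11.43624 mcg/mL = 137.2349 mcg
Stage 3: 20 mL/hr × 4.8 hr = 96 mL → 96 mL × 11.43624 mcg/mL = 1097.879 mcg
Total = 224.1503 + 137.2349 + 1097.879 = 1459.264 mcg = 1.459264 mg

1.46 mg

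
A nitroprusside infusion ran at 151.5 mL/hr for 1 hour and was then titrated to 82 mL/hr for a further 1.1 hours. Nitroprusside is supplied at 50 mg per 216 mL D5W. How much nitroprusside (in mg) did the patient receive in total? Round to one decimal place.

Concentration = 50 mg ÷ 216 mL = 0.2314815 mg/mL
Stage 1: 151.5 mL/hr × 1 hr = 151.5 mL → 151.5 mL × 0.2314815 mg/mL = 35.06944 mg
Stage 2: 82 mL/hr × 1.1 hr = 90.2 mL → 90.2 mL × 0.2314815 mg/mL = 20.87963 mg
Total = 35.06944 + 20.87963 = 55.94907 mg

55.9 mg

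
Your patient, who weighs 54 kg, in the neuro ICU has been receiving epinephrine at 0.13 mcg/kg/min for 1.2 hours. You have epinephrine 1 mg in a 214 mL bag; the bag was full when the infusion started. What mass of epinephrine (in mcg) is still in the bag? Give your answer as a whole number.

Dose = 0.13 mcg/kg/min × 54 kg = 7.02 mcg/min
7.02 mcg/min × 60 min/hr = 421.2 mcg/hr
Concentration = 1 mg ÷ 214 mL = 0.004672897 mg/mL = 4.672897 mcg/mL
Rate = 421.2 mcg/hr ÷ 4.672897 mcg/mL = 90.1368 mL/hr
Volume infused = 90.1368 mL/hr × 1.2 hr = 108.1642 mL
Volume remaining = 214 − 108.1642 = 105.8358 mL
Drug remaining = 105.8358 mL × 4.672897 mcg/mL = 494.56 mcg

495 mcg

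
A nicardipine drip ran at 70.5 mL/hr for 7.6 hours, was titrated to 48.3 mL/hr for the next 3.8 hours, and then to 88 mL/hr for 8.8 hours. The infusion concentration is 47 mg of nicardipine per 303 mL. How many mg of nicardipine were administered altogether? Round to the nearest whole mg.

Concentration = 47 mg ÷ 303 mL = 0.1551155 mg/mL
Stage 1: 70.5 mL/hr × 7.6 hr = 535.8 mL → 535.8 mL × 0.1551155 mg/mL = 83.11089 mg
Stage 2: 48.3 mL/hr × 3.8 hr = 183.54 mL → 183.54 mL × 0.1551155 mg/mL = 28.4699 mg
Stage 3: 88 mL/hr × 8.8 hr = 774.4 mL → 774.4 mL × 0.1551155 mg/mL = 120.1215 mg
Total = 83.11089 + 28.4699 + 120.1215 = 231.7022 mg

232 mg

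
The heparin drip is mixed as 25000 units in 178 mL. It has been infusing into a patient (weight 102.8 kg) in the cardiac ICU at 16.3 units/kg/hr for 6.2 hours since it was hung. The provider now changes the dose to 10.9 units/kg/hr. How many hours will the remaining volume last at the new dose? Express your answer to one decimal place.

Initial rate:
Dose = 16.3 units/kg/hr × 102.8 kg = 1675.64 units/hr
Concentration = 25000 units ÷ 178 mL = 140.4494 units/mL
Rate = 1675.64 units/hr ÷ 140.4494 units/mL = 11.93056 mL/hr
Volume infused so far = 11.93056 mL/hr × 6.2 hr = 73.96945 mL
Volume remaining = 178 − 73.96945 = 104.0305 mL
New rate:
Dose = 10.9 units/kg/hr × 102.8 kg = 1120.52 units/hr
Rate = 1120.52 units/hr ÷ 140.4494 units/mL = 7.978102 mL/hr
Time remaining = 104.0305 mL ÷ 7.978102 mL/hr = 13.03951 hr

13.0 hours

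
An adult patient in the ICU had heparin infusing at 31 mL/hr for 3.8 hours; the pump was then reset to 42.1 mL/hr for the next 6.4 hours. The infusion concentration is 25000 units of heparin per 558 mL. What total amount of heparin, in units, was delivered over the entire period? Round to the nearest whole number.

Concentration = 25000 units ÷ 558 mL = 44.80287 units/mL
Stage 1: 31 mL/hr × 3.8 hr = 117.8 mL → 117.8 mL × 44.80287 units/mL = 5277.778 units
Stage 2: 42.1 mL/hr × 6.4 hr = 269.44 mL → 269.44 mL × 44.80287 units/mL = 12071.68 units
Total = 5277.778 + 12071.68 = 17349.46 units

17349 units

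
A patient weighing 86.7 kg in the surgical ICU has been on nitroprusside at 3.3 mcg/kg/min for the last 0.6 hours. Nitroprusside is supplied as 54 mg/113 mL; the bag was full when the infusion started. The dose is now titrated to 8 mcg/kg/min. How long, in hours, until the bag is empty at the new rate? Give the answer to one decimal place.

1.1 hours

Initial rate:
Dose = 3.3 mcg/kg/min × 86.7 kg = 286.11 mcg/min
286.11 mcg/min × 60 min/hr = 17166.6 mcg/hr
Concentration = 54 mg ÷ 113 mL = 0.4778761 mg/mL = 477.8761 mcg/mL
Rate = 17166.6 mcg/hr ÷ 477.8761 mcg/mL = 35.9227 mL/hr
Volume infused so far = 35.9227 mL/hr × 0.6 hr = 21.55362 mL
Volume remaining = 113 − 21.55362 = 91.44638 mL
New rate:
Dose = 8 mcg/kg/min × 86.7 kg = 693.6 mcg/min
693.6 mcg/min × 60 min/hr = 41616 mcg/hr
Rate = 41616 mcg/hr ÷ 477.8761 mcg/mL = 87.08533 mL/hr
Time remaining = 91.44638 mL ÷ 87.08533 mL/hr = 1.050078 hr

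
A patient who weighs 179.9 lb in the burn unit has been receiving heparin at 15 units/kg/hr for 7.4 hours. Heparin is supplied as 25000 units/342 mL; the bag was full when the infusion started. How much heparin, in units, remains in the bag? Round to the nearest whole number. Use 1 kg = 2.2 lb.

15923 units

Weight = 179.9 lb ÷ 2.2 lb/kg = 81.77273 kg
Dose = 15 units/kg/hr × 81.77273 kg = 1226.591 units/hr
Concentration = 25000 units ÷ 342 mL = 73.09942 units/mL
Rate = 1226.591 units/hr ÷ 73.09942 units/mL = 16.77976 mL/hr
Volume infused = 16.77976 mL/hr × 7.4 hr = 124.1703 mL
Volume remaining = 342 − 124.1703 = 217.8297 mL
Drug remaining = 217.8297 mL × 73.09942 units/mL = 15923.23 units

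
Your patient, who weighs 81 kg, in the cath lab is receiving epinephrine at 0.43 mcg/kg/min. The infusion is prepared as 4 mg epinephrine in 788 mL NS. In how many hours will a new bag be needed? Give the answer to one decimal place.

1.9 hours

Dose = 0.43 mcg/kg/min × 81 kg = 34.83 mcg/min
34.83 mcg/min × 60 min/hr = 2089.8 mcg/hr
Concentration = 4 mg ÷ 788 mL = 0.005076142 mg/mL = 5.076142 mcg/mL
Rate = 2089.8 mcg/hr ÷ 5.076142 mcg/mL = 411.6906 mL/hr
Duration = 788 mL ÷ 411.6906 mL/hr = 1.914059 hr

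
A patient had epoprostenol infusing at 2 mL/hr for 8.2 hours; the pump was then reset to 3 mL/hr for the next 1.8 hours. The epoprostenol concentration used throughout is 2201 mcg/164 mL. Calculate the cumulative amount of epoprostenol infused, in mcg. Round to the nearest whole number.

Concentration = 2201 mcg ÷ 164 mL = 13.42073 mcg/mL
Stage 1: 2 mL/hr × 8.2 hr = 16.4 mL → 16.4 mL × 13.42073 mcg/mL = 220.1 mcg
Stage 2: 3 mL/hr × 1.8 hr = 5.4 mL → 5.4 mL × 13.42073 mcg/mL = 72.47195 mcg
Total = 220.1 + 72.47195 = 292.572 mcg

293 mcg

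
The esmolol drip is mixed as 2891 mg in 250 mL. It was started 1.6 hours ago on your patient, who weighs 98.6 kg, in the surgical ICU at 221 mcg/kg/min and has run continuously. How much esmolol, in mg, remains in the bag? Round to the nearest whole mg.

Dose = 221 mcg/kg/min × 98.6 kg = 21790.6 mcg/min
21790.6 mcg/min × 60 min/hr = 1307436 mcg/hr
Concentration = 2891 mg ÷ 250 mL = 11.564 mg/mL = 11564 mcg/mL
Rate = 1307436 mcg/hr ÷ 11564 mcg/mL = 113.0609 mL/hr
Volume infused = 113.0609 mL/hr × 1.6 hr = 180.8974 mL
Volume remaining = 250 − 180.8974 = 69.10259 mL
Drug remaining = 69.10259 mL × 11564 mcg/mL = 799102.4 mcg = 799.1024 mg

799 mg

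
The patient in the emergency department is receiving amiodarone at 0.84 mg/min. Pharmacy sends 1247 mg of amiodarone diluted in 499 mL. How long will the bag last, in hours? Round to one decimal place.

0.84 mg/min × 60 min/hr = 50.4 mg/hr
Concentration = 1247 mg ÷ 499 mL = 2.498998 mg/mL
Rate = 50.4 mg/hr ÷ 2.498998 mg/mL = 20.16808 mL/hr
Duration = 499 mL ÷ 20.16808 mL/hr = 24.74206 hr

24.7 hours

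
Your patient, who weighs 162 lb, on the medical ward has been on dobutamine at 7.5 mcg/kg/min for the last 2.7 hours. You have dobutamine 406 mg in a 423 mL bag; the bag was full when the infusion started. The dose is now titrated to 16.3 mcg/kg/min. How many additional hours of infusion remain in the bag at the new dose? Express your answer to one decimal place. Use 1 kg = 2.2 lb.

Initial rate:
Weight = 162 lb ÷ 2.2 lb/kg = 73.63636 kg
Dose = 7.5 mcg/kg/min × 73.63636 kg = 552.2727 mcg/min
552.2727 mcg/min × 60 min/hr = 33136.36 mcg/hr
Concentration = 406 mg ÷ 423 mL = 0.9598109 mg/mL = 959.8109 mcg/mL
Rate = 33136.36 mcg/hr ÷ 959.8109 mcg/mL = 34.52385 mL/hr
Volume infused so far = 34.52385 mL/hr × 2.7 hr = 93.21439 mL
Volume remaining = 423 − 93.21439 = 329.7856 mL
New rate:
Dose = 16.3 mcg/kg/min × 73.63636 kg = 1200.273 mcg/min
1200.273 mcg/min × 60 min/hr = 72016.36 mcg/hr
Rate = 72016.36 mcg/hr ÷ 959.8109 mcg/mL = 75.03183 mL/hr
Time remaining = 329.7856 mL ÷ 75.03183 mL/hr = 4.395276 hr

4.4 hours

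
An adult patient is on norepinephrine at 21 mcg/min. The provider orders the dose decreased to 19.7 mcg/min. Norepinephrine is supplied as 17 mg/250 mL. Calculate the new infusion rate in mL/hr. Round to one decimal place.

17.4 mL/hr

19.7 mcg/min × 60 min/hr = 1182 mcg/hr
Concentration = 17 mg ÷ 250 mL = 0.068 mg/mL = 68 mcg/mL
Rate = 1182 mcg/hr ÷ 68 mcg/mL = 17.38235 mL/hr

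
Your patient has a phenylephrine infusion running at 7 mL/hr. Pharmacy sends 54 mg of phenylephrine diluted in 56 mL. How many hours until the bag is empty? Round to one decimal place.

Duration = 56 mL ÷ 7 mL/hr = 8 hr

8.0 hours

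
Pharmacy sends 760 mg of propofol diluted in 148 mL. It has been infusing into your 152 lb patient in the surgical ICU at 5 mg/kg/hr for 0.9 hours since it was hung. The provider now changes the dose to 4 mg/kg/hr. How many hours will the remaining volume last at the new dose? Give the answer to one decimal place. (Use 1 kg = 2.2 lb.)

1.6 hours

Initial rate:
Weight = 152 lb ÷ 2.2 lb/kg = 69.09091 kg
Dose = 5 mg/kg/hr × 69.09091 kg = 345.4545 mg/hr
Concentration = 760 mg ÷ 148 mL = 5.135135 mg/mL
Rate = 345.4545 mg/hr ÷ 5.135135 mg/mL = 67.27273 mL/hr
Volume infused so far = 67.27273 mL/hr × 0.9 hr = 60.54545 mL
Volume remaining = 148 − 60.54545 = 87.45455 mL
New rate:
Dose = 4 mg/kg/hr × 69.09091 kg = 276.3636 mg/hr
Rate = 276.3636 mg/hr ÷ 5.135135 mg/mL = 53.81818 mL/hr
Time remaining = 87.45455 mL ÷ 53.81818 mL/hr = 1.625 hr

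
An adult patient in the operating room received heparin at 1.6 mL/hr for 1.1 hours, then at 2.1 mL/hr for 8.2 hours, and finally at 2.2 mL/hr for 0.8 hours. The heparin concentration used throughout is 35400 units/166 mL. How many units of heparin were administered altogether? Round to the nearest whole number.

4423 units

Concentration = 35400 units ÷ 166 mL = 213.253 units/mL
Stage 1: 1.6 mL/hr × 1.1 hr = 1.76 mL → 1.76 mL × 213.253 units/mL = 375.3253 units
Stage 2: 2.1 mL/hr × 8.2 hr = 17.22 mL → 17.22 mL × 213.253 units/mL = 3672.217 units
Stage 3: 2.2 mL/hr × 0.8 hr = 1.76 mL → 1.76 mL × 213.253 units/mL = 375.3253 units
Total = 375.3253 + 3672.217 + 375.3253 = 4422.867 units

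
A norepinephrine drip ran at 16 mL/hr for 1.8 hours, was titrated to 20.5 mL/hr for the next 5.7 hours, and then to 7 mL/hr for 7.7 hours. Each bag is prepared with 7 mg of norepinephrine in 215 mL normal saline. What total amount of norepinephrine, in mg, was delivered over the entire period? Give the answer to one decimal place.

Concentration = 7 mg ÷ 215 mL = 0.03255814 mg/mL
Stage 1: 16 mL/hr × 1.8 hr = 28.8 mL → 28.8 mL × 0.03255814 mg/mL = 0.9376744 mg
Stage 2: 20.5 mL/hr × 5.7 hr = 116.85 mL → 116.85 mL × 0.03255814 mg/mL = 3.804419 mg
Stage 3: 7 mL/hr × 7.7 hr = 53.9 mL → 53.9 mL × 0.03255814 mg/mL = 1.754884 mg
Total = 0.9376744 + 3.804419 + 1.754884 = 6.496977 mg

6.5 mg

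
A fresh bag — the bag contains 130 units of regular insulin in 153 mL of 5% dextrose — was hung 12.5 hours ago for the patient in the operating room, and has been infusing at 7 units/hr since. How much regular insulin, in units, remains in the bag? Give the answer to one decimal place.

Concentration = 130 units ÷ 153 mL = 0.8496732 units/mL
Rate = 7 units/hr ÷ 0.8496732 units/mL = 8.238462 mL/hr
Volume infused = 8.238462 mL/hr × 12.5 hr = 102.9808 mL
Volume remaining = 153 − 102.9808 = 50.01923 mL
Drug remaining = 50.01923 mL × 0.8496732 units/mL = 42.5 units

42.5 units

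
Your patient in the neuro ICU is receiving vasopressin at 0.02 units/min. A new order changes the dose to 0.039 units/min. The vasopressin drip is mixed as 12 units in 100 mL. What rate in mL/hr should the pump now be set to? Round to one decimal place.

19.5 mL/hr

0.039 units/min × 60 min/hr = 2.34 units/hr
Concentration = 12 units ÷ 100 mL = 0.12 units/mL
Rate = 2.34 units/hr ÷ 0.12 units/mL = 19.5 mL/hr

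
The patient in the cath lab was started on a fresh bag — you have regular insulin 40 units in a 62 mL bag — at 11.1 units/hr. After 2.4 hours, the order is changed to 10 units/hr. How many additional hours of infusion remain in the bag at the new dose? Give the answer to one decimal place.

1.3 hours

Initial rate:
Concentration = 40 units ÷ 62 mL = 0.6451613 units/mL
Rate = 11.1 units/hr ÷ 0.6451613 units/mL = 17.205 mL/hr
Volume infused so far = 17.205 mL/hr × 2.4 hr = 41.292 mL
Volume remaining = 62 − 41.292 = 20.708 mL
New rate:
Rate = 10 units/hr ÷ 0.6451613 units/mL = 15.5 mL/hr
Time remaining = 20.708 mL ÷ 15.5 mL/hr = 1.336 hr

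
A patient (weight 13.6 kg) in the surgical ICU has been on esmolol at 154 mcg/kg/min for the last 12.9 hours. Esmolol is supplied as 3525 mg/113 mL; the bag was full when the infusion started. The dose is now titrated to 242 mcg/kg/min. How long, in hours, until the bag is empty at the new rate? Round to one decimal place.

9.6 hours

Initial rate:
Dose = 154 mcg/kg/min × 13.6 kg = 2094.4 mcg/min
2094.4 mcg/min × 60 min/hr = 125664 mcg/hr
Concentration = 3525 mg ÷ 113 mL = 31.19469 mg/mL = 31194.69 mcg/mL
Rate = 125664 mcg/hr ÷ 31194.69 mcg/mL = 4.028378 mL/hr
Volume infused so far = 4.028378 mL/hr × 12.9 hr = 51.96607 mL
Volume remaining = 113 − 51.96607 = 61.03393 mL
New rate:
Dose = 242 mcg/kg/min × 13.6 kg = 3291.2 mcg/min
3291.2 mcg/min × 60 min/hr = 197472 mcg/hr
Rate = 197472 mcg/hr ÷ 31194.69 mcg/mL = 6.330308 mL/hr
Time remaining = 61.03393 mL ÷ 6.330308 mL/hr = 9.641541 hr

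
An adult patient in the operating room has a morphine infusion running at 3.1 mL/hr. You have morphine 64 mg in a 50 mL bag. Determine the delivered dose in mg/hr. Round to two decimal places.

Concentration = 64 mg ÷ 50 mL = 1.28 mg/mL
Drug rate = 3.1 mL/hr × 1.28 mg/mL = 3.968 mg/hr

3.97 mg/hr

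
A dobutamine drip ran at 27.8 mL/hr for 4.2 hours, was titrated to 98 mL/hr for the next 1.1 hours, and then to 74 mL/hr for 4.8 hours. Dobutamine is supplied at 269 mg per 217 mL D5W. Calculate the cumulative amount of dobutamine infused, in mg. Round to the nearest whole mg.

719 mg

Concentration = 269 mg ÷ 217 mL = 1.239631 mg/mL
Stage 1: 27.8 mL/hr × 4.2 hr = 116.76 mL → 116.76 mL × 1.239631 mg/mL = 144.7394 mg
Stage 2: 98 mL/hr × 1.1 hr = 107.8 mL → 107.8 mL × 1.239631 mg/mL = 133.6323 mg
Stage 3: 74 mL/hr × 4.8 hr = 355.2 mL → 355.2 mL × 1.239631 mg/mL = 440.3171 mg
Total = 144.7394 + 133.6323 + 440.3171 = 718.6887 mg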